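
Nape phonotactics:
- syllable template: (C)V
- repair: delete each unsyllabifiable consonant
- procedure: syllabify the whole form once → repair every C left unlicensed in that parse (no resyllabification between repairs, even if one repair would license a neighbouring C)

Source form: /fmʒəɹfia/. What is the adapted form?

Under (C)V, the unsyllabifiable consonants are /f/, /m/, /ɹ/ (no codas are permitted; onsets are limited to one consonant).
Deletion applies to /f/, /m/, /ɹ/.

ʒəfia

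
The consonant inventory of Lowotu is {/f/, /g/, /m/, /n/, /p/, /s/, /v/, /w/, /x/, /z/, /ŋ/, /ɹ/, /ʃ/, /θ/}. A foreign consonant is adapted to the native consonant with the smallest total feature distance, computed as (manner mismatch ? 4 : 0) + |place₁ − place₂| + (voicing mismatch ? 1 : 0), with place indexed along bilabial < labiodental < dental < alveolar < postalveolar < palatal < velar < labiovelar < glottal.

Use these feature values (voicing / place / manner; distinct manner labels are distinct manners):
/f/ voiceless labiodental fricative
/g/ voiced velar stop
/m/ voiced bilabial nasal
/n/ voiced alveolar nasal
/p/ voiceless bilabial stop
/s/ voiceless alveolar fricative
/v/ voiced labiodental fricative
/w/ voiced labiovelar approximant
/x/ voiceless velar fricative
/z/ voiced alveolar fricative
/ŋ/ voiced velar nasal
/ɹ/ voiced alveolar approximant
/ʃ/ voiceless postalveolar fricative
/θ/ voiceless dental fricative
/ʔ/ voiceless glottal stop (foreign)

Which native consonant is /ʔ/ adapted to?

g

/g/ is closest: same manner (stop), place distance 2 (glottal→velar), voicing differs (+1); total 3. Next closest is /w/ at distance 6.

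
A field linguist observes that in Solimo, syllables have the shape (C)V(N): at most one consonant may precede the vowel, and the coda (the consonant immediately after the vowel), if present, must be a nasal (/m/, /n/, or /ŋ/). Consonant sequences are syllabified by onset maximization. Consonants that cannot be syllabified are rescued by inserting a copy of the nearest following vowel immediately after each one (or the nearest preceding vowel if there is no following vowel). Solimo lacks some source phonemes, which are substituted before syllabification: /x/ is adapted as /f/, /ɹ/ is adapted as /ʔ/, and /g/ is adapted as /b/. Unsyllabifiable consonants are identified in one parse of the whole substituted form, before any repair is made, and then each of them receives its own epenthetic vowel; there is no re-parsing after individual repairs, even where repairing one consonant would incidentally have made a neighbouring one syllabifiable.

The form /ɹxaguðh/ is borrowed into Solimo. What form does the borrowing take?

ʔafabuðuhu

Substitution: /ɹ/ → /ʔ/, /x/ → /f/, /g/ → /b/, giving /ʔfabuðh/.
Under (C)V(N), the unsyllabifiable consonants are /ʔ/, /ð/, /h/ (only a nasal (/m/, /n/, or /ŋ/) is licensed in coda position; onsets are limited to one consonant).
Inserting the epenthetic vowel yields /ʔ/ → /ʔa/, /ð/ → /ðu/, /h/ → /hu/.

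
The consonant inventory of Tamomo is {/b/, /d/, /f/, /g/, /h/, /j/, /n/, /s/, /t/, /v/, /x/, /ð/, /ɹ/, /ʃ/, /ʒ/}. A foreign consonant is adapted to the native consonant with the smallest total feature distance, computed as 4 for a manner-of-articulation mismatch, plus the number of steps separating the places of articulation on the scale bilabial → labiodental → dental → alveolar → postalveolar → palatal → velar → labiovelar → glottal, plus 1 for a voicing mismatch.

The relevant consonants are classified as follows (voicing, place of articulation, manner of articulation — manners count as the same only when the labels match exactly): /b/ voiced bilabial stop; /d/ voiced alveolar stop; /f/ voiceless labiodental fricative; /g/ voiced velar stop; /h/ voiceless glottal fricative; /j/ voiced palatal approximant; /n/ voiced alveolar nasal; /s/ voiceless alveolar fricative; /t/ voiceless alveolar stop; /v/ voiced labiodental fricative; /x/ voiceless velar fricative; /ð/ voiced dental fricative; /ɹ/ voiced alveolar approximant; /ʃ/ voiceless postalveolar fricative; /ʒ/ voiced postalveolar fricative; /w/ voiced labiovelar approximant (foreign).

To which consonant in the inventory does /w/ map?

/j/ is closest: same manner (approximant), place distance 2 (labiovelar→palatal), same voicing; total 2. Next closest is /ɹ/ at distance 4.

j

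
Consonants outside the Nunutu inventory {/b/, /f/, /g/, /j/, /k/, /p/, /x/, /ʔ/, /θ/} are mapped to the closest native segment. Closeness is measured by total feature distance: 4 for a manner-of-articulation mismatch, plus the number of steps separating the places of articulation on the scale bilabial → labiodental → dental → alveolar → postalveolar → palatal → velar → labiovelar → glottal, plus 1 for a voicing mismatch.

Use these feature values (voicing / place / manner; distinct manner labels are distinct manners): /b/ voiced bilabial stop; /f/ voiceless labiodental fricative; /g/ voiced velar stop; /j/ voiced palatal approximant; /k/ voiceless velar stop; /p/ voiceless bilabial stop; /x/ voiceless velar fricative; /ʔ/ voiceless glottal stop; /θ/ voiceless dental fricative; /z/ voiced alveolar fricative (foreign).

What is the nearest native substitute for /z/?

/θ/ is closest: same manner (fricative), place distance 1 (alveolar→dental), voicing differs (+1); total 2. Next closest is /f/ at distance 3.

θ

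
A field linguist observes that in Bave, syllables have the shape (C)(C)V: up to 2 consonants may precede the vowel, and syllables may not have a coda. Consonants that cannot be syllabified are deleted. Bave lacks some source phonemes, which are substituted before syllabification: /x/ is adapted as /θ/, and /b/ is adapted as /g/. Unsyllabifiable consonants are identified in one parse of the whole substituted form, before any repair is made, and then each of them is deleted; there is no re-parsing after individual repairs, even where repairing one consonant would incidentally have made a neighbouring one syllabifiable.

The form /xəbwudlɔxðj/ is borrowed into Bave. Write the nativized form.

θəgwudlɔ

Substitution: /x/ → /θ/, /b/ → /g/, giving /θəgwudlɔθðj/.
Under (C)(C)V, the unsyllabifiable consonants are /θ/, /ð/, /j/ (no codas are permitted; onsets may contain at most 2 consonants).
Each unlicensed consonant is deleted: /θ/, /ð/, /j/.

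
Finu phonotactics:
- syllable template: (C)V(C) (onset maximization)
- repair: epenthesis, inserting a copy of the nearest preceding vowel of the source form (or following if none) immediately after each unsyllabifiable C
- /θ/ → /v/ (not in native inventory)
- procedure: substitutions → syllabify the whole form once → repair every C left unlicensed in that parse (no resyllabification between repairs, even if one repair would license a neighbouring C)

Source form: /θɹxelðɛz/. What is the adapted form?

Substitution: /θ/ → /v/, giving /vɹxelðɛz/.
Syllabifying with onset maximization leaves /v/, /ɹ/ stranded (at most one coda consonant is licensed; onsets are limited to one consonant).
Inserting the epenthetic vowel yields /v/ → /ve/, /ɹ/ → /ɹe/.

veɹexelðɛz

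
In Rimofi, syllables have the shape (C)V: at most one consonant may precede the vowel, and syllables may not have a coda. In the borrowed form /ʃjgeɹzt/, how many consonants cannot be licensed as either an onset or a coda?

Under (C)V, the unsyllabifiable consonants are /ʃ/, /j/, /ɹ/, /z/, /t/ (no codas are permitted; onsets are limited to one consonant).

5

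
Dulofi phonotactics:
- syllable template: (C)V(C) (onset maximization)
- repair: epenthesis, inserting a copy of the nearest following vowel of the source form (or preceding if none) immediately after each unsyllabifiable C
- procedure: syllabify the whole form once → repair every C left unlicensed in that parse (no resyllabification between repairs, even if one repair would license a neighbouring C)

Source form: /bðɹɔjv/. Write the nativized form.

Syllabifying with onset maximization leaves /b/, /ð/, /v/ stranded (at most one coda consonant is licensed; onsets are limited to one consonant).
Inserting the epenthetic vowel yields /b/ → /bɔ/, /ð/ → /ðɔ/, /v/ → /vɔ/.

bɔðɔɹɔjvɔ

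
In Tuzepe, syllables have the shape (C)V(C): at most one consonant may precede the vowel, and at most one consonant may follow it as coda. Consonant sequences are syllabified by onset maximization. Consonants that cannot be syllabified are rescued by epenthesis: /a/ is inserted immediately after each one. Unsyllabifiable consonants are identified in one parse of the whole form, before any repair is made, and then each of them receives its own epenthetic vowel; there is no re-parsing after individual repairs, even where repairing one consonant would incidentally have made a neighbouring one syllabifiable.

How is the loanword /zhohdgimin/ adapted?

Under (C)V(C), the unsyllabifiable consonants are /z/, /d/ (at most one coda consonant is licensed; onsets are limited to one consonant).
Each unlicensed consonant becomes the onset of a new syllable: /z/ → /za/, /d/ → /da/.

zahohdagimin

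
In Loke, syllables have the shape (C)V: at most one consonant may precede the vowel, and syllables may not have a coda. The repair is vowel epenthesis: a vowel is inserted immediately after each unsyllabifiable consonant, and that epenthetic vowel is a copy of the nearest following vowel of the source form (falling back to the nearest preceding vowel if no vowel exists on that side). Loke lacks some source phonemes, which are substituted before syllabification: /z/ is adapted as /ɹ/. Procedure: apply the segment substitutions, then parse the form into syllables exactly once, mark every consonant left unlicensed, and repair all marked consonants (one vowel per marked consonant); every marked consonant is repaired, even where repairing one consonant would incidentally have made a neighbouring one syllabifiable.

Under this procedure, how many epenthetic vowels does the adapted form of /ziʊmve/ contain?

1

After substitution the input is /ɹiʊmve/.
The unsyllabifiable consonants are /m/; each receives one epenthetic vowel.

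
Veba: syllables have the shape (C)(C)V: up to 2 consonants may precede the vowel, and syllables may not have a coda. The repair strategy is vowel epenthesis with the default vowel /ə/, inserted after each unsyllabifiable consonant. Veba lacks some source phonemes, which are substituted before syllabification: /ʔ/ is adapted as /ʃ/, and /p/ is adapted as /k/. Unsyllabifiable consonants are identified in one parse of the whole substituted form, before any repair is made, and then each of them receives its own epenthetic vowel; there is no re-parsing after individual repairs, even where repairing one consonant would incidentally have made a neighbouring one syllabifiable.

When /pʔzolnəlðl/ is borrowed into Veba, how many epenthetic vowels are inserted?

After substitution the input is /kʃzolnəlðl/.
The unsyllabifiable consonants are /k/, /l/, /ð/, /l/; each receives one epenthetic vowel.

4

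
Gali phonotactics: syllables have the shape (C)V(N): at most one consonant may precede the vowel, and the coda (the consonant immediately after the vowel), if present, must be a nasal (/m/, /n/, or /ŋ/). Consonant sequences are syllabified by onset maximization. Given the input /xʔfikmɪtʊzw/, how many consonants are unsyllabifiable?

The consonants /x/, /ʔ/, /k/, /z/, /w/ cannot be parsed into a legal (C)V(N) syllable (only a nasal (/m/, /n/, or /ŋ/) is licensed in coda position; onsets are limited to one consonant).

5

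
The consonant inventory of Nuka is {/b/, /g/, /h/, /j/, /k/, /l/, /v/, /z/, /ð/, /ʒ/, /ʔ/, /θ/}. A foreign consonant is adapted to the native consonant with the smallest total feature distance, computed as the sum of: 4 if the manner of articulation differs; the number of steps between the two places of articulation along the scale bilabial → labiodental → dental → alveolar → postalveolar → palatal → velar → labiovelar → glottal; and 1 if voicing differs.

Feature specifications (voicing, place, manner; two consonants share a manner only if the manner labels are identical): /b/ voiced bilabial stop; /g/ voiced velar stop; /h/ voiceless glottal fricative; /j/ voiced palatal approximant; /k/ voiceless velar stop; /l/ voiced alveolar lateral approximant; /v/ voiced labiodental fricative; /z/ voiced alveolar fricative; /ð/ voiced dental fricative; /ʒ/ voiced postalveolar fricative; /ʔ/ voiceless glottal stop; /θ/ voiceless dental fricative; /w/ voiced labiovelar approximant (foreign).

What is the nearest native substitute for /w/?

/j/ is closest: same manner (approximant), place distance 2 (labiovelar→palatal), same voicing; total 2. Next closest is /g/ at distance 5.

j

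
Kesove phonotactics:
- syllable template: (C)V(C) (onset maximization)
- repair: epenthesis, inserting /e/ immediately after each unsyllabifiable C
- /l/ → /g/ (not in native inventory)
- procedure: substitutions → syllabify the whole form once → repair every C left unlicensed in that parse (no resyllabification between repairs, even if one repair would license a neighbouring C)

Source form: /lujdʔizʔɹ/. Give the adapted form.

Substitution: /l/ → /g/, giving /gujdʔizʔɹ/.
The consonants /d/, /ʔ/, /ɹ/ cannot be parsed into a legal (C)V(C) syllable (at most one coda consonant is licensed; onsets are limited to one consonant).
Epenthesis after each stranded consonant: /d/ → /de/, /ʔ/ → /ʔe/, /ɹ/ → /ɹe/.

gujdeʔizʔeɹe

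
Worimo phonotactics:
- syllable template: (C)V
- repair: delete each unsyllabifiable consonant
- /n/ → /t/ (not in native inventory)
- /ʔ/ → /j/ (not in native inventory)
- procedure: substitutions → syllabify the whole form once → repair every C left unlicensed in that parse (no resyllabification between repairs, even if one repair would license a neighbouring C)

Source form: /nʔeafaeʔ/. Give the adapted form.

jeafae

Substitution: /n/ → /t/, /ʔ/ → /j/, giving /tjeafaej/.
Under (C)V, the unsyllabifiable consonants are /t/, /j/ (no codas are permitted; onsets are limited to one consonant).
Each unlicensed consonant is deleted: /t/, /j/.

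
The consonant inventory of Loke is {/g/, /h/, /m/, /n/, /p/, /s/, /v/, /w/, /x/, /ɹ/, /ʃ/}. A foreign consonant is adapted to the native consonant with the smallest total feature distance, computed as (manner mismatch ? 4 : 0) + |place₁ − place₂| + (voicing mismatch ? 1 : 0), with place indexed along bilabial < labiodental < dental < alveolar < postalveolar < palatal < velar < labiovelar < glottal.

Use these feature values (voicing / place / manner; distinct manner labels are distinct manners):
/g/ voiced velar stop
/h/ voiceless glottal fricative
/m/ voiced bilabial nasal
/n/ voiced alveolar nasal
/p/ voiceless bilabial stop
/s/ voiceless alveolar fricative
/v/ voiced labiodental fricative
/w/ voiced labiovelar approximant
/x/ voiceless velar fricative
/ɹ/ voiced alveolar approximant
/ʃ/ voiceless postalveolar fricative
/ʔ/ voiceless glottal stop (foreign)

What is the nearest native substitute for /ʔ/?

g

/g/ is closest: same manner (stop), place distance 2 (glottal→velar), voicing differs (+1); total 3. Next closest is /h/ at distance 4.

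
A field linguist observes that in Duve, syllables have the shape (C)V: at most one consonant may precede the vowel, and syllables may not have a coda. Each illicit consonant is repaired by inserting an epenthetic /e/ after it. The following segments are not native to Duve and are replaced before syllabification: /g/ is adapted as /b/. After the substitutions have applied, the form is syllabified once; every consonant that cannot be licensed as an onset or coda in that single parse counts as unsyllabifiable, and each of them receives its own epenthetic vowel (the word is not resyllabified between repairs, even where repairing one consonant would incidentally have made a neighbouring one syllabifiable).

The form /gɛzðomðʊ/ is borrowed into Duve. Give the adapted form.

Substitution: /g/ → /b/, giving /bɛzðomðʊ/.
The consonants /z/, /m/ cannot be parsed into a legal (C)V syllable (no codas are permitted; onsets are limited to one consonant).
Epenthesis after each stranded consonant: /z/ → /ze/, /m/ → /me/.

bɛzeðomeðʊ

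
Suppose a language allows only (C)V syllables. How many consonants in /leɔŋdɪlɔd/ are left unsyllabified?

2

Syllabifying with onset maximization leaves /ŋ/, /d/ stranded (no codas are permitted; onsets are limited to one consonant).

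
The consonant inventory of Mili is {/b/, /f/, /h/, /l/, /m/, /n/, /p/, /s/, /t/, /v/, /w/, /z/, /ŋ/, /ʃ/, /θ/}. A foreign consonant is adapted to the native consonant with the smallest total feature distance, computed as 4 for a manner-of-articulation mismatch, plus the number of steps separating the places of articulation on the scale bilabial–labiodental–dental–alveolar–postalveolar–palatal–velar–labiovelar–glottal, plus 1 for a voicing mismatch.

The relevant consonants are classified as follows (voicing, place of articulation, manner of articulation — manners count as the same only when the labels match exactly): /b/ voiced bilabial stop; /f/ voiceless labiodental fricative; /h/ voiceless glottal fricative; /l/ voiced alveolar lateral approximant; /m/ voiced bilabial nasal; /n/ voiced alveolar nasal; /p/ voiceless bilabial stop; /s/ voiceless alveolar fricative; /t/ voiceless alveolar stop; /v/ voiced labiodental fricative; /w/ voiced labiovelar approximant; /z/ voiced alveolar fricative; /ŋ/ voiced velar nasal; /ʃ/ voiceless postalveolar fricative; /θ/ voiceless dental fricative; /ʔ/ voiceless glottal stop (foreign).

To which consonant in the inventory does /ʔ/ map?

h

/h/ is closest: manner differs (stop→fricative, +4), place distance 0 (glottal→glottal), same voicing; total 4. Next closest is /t/ at distance 5.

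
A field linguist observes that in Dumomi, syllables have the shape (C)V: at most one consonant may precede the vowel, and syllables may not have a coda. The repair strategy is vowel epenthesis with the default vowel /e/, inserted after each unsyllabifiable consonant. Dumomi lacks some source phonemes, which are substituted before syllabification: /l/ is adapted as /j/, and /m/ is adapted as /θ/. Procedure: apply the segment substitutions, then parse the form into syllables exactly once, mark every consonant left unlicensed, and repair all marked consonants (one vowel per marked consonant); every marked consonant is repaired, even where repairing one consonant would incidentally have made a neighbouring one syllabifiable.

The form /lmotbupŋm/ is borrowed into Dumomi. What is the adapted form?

jeθotebupeŋeθe

Substitution: /l/ → /j/, /m/ → /θ/, giving /jθotbupŋθ/.
Syllabifying with onset maximization leaves /j/, /t/, /p/, /ŋ/, /θ/ stranded (no codas are permitted; onsets are limited to one consonant).
Each unlicensed consonant becomes the onset of a new syllable: /j/ → /je/, /t/ → /te/, /p/ → /pe/, /ŋ/ → /ŋe/, /θ/ → /θe/.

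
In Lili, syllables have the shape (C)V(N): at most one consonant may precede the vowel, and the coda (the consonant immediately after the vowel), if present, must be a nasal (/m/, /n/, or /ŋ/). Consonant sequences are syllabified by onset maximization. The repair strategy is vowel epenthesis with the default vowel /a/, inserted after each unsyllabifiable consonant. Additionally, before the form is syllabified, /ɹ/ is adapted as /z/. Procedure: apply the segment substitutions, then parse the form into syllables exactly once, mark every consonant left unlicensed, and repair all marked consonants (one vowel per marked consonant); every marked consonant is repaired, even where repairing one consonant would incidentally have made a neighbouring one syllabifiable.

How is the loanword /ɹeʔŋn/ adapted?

Substitution: /ɹ/ → /z/, giving /zeʔŋn/.
Under (C)V(N), the unsyllabifiable consonants are /ʔ/, /ŋ/, /n/ (only a nasal (/m/, /n/, or /ŋ/) is licensed in coda position; onsets are limited to one consonant).
Epenthesis after each stranded consonant: /ʔ/ → /ʔa/, /ŋ/ → /ŋa/, /n/ → /na/.

zeʔaŋana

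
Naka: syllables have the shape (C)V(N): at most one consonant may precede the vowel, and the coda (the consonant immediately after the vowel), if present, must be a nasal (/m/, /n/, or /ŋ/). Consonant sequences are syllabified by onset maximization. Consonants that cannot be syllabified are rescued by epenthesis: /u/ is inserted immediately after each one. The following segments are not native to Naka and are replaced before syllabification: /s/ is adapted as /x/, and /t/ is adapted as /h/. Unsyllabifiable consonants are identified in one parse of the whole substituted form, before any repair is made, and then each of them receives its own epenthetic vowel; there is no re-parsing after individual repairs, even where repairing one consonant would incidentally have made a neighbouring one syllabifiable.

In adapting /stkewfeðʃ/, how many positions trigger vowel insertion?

After substitution the input is /xhkewfeðʃ/.
The unsyllabifiable consonants are /x/, /h/, /w/, /ð/, /ʃ/; each receives one epenthetic vowel.

5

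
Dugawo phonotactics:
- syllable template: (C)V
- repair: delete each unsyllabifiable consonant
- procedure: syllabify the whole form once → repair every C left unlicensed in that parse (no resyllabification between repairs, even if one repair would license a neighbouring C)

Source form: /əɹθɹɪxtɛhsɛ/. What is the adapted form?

əɹɪtɛsɛ

Under (C)V, the unsyllabifiable consonants are /ɹ/, /θ/, /x/, /h/ (no codas are permitted; onsets are limited to one consonant).
Each unlicensed consonant is deleted: /ɹ/, /θ/, /x/, /h/.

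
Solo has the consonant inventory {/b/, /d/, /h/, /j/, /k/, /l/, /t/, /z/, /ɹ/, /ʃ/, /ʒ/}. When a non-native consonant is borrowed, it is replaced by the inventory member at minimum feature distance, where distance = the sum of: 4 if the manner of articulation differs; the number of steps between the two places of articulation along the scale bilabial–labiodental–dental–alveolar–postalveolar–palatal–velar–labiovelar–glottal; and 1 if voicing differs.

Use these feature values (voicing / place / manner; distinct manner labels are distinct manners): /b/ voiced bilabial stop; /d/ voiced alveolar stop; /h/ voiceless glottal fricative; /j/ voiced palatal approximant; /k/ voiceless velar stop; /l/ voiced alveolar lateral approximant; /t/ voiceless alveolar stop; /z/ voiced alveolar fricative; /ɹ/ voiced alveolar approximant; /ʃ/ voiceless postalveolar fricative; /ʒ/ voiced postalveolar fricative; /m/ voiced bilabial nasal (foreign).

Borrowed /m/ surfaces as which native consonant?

b

/b/ is closest: manner differs (nasal→stop, +4), place distance 0 (bilabial→bilabial), same voicing; total 4. Next closest is /d/ at distance 7.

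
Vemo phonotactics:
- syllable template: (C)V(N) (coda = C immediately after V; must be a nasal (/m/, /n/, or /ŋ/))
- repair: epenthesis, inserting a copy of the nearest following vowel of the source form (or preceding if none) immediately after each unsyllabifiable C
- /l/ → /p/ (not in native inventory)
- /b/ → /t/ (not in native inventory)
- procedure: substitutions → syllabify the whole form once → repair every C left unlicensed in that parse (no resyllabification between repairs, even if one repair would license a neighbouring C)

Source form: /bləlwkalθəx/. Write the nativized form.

Substitution: /b/ → /t/, /l/ → /p/, giving /tpəpwkapθəx/.
Syllabifying with onset maximization leaves /t/, /p/, /w/, /p/, /x/ stranded (only a nasal (/m/, /n/, or /ŋ/) is licensed in coda position; onsets are limited to one consonant).
Inserting the epenthetic vowel yields /t/ → /tə/, /p/ → /pa/, /w/ → /wa/, /p/ → /pə/, /x/ → /xə/.

təpəpawakapəθəxə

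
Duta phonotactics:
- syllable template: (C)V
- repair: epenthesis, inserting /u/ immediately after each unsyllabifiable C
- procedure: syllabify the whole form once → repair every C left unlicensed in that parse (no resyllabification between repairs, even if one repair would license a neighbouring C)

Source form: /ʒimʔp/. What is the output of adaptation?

ʒimuʔupu

The consonants /m/, /ʔ/, /p/ cannot be parsed into a legal (C)V syllable (no codas are permitted; onsets are limited to one consonant).
Inserting the epenthetic vowel yields /m/ → /mu/, /ʔ/ → /ʔu/, /p/ → /pu/.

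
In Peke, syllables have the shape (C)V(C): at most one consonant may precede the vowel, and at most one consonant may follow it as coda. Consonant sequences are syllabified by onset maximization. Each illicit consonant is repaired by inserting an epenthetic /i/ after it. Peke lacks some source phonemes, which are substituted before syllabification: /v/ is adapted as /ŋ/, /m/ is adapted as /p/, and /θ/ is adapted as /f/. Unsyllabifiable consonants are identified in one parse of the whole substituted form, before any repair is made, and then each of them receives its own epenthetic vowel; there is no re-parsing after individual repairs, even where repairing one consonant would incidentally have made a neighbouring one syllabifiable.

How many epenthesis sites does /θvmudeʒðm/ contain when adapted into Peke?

4

After substitution the input is /fŋpudeʒðp/.
The unsyllabifiable consonants are /f/, /ŋ/, /ð/, /p/; each receives one epenthetic vowel.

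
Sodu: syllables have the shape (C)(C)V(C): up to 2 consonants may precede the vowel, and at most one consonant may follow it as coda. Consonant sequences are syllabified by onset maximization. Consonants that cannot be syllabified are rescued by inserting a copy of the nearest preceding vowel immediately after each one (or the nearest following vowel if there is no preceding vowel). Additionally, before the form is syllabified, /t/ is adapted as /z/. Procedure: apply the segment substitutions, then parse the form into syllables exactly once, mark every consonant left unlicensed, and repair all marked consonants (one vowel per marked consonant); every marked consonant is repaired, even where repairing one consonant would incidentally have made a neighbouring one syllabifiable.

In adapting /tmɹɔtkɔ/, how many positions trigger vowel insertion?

1

After substitution the input is /zmɹɔzkɔ/.
The unsyllabifiable consonants are /z/; each receives one epenthetic vowel.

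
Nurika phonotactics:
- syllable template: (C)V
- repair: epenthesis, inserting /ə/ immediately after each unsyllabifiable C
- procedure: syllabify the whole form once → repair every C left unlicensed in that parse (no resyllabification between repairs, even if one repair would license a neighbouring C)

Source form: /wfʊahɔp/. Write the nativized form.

The consonants /w/, /p/ cannot be parsed into a legal (C)V syllable (no codas are permitted; onsets are limited to one consonant).
Inserting the epenthetic vowel yields /w/ → /wə/, /p/ → /pə/.

wəfʊahɔpə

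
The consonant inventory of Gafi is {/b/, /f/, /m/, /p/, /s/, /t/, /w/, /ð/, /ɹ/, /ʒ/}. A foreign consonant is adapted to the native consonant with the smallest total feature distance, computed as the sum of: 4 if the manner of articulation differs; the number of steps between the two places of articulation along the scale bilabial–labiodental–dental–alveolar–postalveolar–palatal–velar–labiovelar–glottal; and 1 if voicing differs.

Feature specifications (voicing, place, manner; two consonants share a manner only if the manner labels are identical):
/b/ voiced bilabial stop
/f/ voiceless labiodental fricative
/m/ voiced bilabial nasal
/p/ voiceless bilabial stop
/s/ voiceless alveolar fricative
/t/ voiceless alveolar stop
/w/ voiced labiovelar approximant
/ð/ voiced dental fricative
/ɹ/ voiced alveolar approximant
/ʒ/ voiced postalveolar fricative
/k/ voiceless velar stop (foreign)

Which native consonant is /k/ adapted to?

/t/ is closest: same manner (stop), place distance 3 (velar→alveolar), same voicing; total 3. Next closest is /p/ at distance 6.

t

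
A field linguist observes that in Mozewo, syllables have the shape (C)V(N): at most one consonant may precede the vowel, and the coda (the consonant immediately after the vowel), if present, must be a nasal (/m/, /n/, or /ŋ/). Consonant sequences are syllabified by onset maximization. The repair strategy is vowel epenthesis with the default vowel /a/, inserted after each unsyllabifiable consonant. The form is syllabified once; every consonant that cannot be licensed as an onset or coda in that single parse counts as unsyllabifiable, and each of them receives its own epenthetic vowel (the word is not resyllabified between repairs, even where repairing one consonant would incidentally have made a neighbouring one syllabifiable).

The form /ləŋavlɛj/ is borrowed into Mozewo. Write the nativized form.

Under (C)V(N), the unsyllabifiable consonants are /v/, /j/ (only a nasal (/m/, /n/, or /ŋ/) is licensed in coda position; onsets are limited to one consonant).
Epenthesis after each stranded consonant: /v/ → /va/, /j/ → /ja/.

ləŋavalɛja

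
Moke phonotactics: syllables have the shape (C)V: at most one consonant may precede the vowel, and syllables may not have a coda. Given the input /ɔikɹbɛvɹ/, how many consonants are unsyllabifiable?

The consonants /k/, /ɹ/, /v/, /ɹ/ cannot be parsed into a legal (C)V syllable (no codas are permitted; onsets are limited to one consonant).

4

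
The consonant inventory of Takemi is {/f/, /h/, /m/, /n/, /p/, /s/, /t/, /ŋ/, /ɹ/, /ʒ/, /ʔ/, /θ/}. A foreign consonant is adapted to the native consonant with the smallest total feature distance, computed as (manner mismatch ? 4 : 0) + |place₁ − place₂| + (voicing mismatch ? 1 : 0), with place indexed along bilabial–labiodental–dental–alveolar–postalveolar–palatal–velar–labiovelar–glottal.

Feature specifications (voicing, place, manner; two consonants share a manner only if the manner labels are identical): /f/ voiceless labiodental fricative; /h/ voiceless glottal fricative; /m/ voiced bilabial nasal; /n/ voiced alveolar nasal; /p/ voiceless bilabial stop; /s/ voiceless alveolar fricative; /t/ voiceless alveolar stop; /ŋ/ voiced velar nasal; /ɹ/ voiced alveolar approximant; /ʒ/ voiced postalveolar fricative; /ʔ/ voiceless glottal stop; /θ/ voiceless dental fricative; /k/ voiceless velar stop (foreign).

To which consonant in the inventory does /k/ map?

/ʔ/ is closest: same manner (stop), place distance 2 (velar→glottal), same voicing; total 2. Next closest is /t/ at distance 3.

ʔ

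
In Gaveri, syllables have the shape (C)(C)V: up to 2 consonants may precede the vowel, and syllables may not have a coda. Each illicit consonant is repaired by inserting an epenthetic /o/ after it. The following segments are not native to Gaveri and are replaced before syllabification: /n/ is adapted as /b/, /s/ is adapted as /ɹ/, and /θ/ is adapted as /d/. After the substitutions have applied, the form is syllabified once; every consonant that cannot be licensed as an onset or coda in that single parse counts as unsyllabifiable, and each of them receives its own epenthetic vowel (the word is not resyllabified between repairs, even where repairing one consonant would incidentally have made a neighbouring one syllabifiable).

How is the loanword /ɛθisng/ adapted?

ɛdiɹobogo

Substitution: /θ/ → /d/, /s/ → /ɹ/, /n/ → /b/, giving /ɛdiɹbg/.
Under (C)(C)V, the unsyllabifiable consonants are /ɹ/, /b/, /g/ (no codas are permitted; onsets may contain at most 2 consonants).
Inserting the epenthetic vowel yields /ɹ/ → /ɹo/, /b/ → /bo/, /g/ → /go/.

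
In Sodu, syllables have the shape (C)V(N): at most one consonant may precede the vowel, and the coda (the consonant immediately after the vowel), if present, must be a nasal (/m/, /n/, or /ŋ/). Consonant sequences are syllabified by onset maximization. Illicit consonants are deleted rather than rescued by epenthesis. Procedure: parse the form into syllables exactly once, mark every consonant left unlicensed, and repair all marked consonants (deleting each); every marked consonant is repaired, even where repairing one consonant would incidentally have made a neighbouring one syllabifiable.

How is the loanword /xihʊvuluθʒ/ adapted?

xihʊvulu

Under (C)V(N), the unsyllabifiable consonants are /θ/, /ʒ/ (only a nasal (/m/, /n/, or /ŋ/) is licensed in coda position; onsets are limited to one consonant).
Deletion applies to /θ/, /ʒ/.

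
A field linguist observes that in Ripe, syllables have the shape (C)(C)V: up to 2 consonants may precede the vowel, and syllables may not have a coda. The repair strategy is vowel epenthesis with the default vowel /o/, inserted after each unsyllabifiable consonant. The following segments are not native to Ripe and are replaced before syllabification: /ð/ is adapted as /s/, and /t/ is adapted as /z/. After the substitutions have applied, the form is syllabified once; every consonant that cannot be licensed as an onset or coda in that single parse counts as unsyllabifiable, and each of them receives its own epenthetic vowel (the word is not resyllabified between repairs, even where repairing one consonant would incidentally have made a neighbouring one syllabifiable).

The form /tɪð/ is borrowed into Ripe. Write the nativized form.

Substitution: /t/ → /z/, /ð/ → /s/, giving /zɪs/.
Syllabifying with onset maximization leaves /s/ stranded (no codas are permitted; onsets may contain at most 2 consonants).
Inserting the epenthetic vowel yields /s/ → /so/.

zɪso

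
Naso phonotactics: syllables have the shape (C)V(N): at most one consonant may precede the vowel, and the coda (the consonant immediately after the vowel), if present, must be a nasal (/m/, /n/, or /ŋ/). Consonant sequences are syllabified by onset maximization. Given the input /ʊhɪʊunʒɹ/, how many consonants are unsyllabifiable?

Under (C)V(N), the unsyllabifiable consonants are /ʒ/, /ɹ/ (only a nasal (/m/, /n/, or /ŋ/) is licensed in coda position; onsets are limited to one consonant).

2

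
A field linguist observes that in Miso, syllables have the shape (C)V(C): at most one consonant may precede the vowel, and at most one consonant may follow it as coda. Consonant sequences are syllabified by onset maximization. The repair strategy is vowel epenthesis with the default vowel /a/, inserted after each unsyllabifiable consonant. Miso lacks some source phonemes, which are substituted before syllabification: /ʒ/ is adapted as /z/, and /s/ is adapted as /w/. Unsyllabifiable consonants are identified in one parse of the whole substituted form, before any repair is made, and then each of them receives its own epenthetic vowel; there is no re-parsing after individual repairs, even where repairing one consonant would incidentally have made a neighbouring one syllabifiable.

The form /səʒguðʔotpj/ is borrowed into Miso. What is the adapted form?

wəzguðʔotpaja

Substitution: /s/ → /w/, /ʒ/ → /z/, giving /wəzguðʔotpj/.
Under (C)V(C), the unsyllabifiable consonants are /p/, /j/ (at most one coda consonant is licensed; onsets are limited to one consonant).
Inserting the epenthetic vowel yields /p/ → /pa/, /j/ → /ja/.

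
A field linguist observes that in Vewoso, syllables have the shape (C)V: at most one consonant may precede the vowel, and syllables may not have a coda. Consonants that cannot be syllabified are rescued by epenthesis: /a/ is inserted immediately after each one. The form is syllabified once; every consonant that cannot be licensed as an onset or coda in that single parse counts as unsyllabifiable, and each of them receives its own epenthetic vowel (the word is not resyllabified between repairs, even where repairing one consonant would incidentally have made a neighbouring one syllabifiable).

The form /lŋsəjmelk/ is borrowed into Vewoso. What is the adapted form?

laŋasəjamelaka

Syllabifying with onset maximization leaves /l/, /ŋ/, /j/, /l/, /k/ stranded (no codas are permitted; onsets are limited to one consonant).
Epenthesis after each stranded consonant: /l/ → /la/, /ŋ/ → /ŋa/, /j/ → /ja/, /l/ → /la/, /k/ → /ka/.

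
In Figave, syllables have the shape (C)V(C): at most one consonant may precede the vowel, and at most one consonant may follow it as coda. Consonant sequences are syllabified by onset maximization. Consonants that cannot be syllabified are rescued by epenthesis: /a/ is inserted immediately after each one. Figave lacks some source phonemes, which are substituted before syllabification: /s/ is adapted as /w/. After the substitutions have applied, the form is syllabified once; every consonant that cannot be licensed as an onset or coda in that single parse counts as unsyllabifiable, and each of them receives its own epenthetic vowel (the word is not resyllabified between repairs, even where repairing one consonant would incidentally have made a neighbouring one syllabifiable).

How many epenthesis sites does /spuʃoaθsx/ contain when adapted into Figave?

3

After substitution the input is /wpuʃoaθwx/.
The unsyllabifiable consonants are /w/, /w/, /x/; each receives one epenthetic vowel.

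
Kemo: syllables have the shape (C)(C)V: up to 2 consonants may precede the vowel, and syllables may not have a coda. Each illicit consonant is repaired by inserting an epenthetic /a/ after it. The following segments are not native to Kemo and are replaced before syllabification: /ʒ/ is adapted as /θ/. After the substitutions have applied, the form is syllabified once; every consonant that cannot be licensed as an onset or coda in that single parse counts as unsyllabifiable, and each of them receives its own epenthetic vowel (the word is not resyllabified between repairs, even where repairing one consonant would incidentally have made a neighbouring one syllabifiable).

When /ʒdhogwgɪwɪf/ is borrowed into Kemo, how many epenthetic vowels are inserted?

After substitution the input is /θdhogwgɪwɪf/.
The unsyllabifiable consonants are /θ/, /g/, /f/; each receives one epenthetic vowel.

3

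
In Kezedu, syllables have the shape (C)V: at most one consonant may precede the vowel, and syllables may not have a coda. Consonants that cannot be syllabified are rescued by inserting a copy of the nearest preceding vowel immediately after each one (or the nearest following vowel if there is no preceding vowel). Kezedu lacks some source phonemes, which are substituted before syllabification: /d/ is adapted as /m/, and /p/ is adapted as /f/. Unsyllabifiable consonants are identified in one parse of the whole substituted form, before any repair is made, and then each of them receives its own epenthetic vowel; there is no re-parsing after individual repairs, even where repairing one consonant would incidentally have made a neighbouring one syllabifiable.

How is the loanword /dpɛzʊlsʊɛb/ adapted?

mɛfɛzʊlʊsʊɛbɛ

Substitution: /d/ → /m/, /p/ → /f/, giving /mfɛzʊlsʊɛb/.
Syllabifying with onset maximization leaves /m/, /l/, /b/ stranded (no codas are permitted; onsets are limited to one consonant).
Each unlicensed consonant becomes the onset of a new syllable: /m/ → /mɛ/, /l/ → /lʊ/, /b/ → /bɛ/.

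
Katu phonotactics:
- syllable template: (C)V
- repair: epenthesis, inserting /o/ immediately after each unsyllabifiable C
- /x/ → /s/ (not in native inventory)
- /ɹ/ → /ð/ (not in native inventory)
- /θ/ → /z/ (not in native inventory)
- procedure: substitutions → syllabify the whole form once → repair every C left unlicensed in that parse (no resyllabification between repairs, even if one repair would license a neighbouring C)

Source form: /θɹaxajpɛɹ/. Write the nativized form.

Substitution: /θ/ → /z/, /ɹ/ → /ð/, /x/ → /s/, giving /zðasajpɛð/.
Under (C)V, the unsyllabifiable consonants are /z/, /j/, /ð/ (no codas are permitted; onsets are limited to one consonant).
Each unlicensed consonant becomes the onset of a new syllable: /z/ → /zo/, /j/ → /jo/, /ð/ → /ðo/.

zoðasajopɛðo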